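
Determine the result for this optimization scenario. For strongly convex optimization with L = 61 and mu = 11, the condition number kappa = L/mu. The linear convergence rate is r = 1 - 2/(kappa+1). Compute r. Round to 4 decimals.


Step 1: Compute the condition number.
kappa = L/mu = 61/11 = 5.5455
Step 2: Compute the convergence rate.
r = 1 - 2/(kappa + 1) = 1 - 2*mu/(L + mu) = (L - mu)/(L + mu) = 50/72 = 0.6944


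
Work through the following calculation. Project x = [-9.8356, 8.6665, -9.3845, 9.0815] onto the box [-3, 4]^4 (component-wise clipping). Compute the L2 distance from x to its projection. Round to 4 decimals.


Project each component onto [-3, 4].
clip(-9.8356) = -3.0, clip(8.6665) = 4.0, clip(-9.3845) = -3.0, clip(9.0815) = 4.0
Projection = [-3.0, 4.0, -3.0, 4.0]
Squared diffs: [46.7254, 21.7762, 40.7618, 25.8216]
Distance = sqrt(135.085) = 11.6226


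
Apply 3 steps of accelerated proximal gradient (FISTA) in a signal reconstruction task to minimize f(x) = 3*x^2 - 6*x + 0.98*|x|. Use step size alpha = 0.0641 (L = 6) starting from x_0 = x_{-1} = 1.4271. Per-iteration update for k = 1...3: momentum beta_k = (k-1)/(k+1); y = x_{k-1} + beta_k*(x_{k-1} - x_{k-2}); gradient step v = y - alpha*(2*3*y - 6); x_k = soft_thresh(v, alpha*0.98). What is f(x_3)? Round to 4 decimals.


FISTA on f(x) = 3*x^2 - 6*x + 0.98*|x|
L = 6, alpha = 0.0641
Iteration 1: beta = 0.0, y = 1.4271 + 0.0*(1.4271 - 1.4271) = 1.4271
  grad(y) = 2.5626, v = y - alpha*grad = 1.2628
  prox(v) = soft_thresh(1.2628, 0.0628) = 1.2
Iteration 2: beta = 0.3333, y = 1.2 + 0.3333*(1.2 - 1.4271) = 1.1243
  grad(y) = 0.746, v = y - alpha*grad = 1.0765
  prox(v) = soft_thresh(1.0765, 0.0628) = 1.0137
Iteration 3: beta = 0.5, y = 1.0137 + 0.5*(1.0137 - 1.2) = 0.9205
  grad(y) = -0.4768, v = y - alpha*grad = 0.9511
  prox(v) = soft_thresh(0.9511, 0.0628) = 0.8883
f(x_3) = 3*0.8883^2 - 6*0.8883 + 0.98*|0.8883| = -2.092


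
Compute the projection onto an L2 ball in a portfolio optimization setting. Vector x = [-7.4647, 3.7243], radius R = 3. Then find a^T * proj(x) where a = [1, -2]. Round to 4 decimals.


Step 1: Compute ||x|| (intermediates to 6 decimals).
||x|| = sqrt((-7.4647)^2 + 3.7243^2) = 8.342191
Step 2: Project.
Since ||x|| > R, scale = R/||x|| = 3/8.342191 = 0.359618, proj(x) = scale * x
proj(x) = [-2.68444, 1.339325]
Step 3: Dot product.
a^T * proj(x) = 1*(-2.68444) - 2*1.339325 = -5.3631


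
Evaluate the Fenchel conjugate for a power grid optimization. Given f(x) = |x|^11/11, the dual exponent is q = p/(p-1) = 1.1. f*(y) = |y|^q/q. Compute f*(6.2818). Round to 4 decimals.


The conjugate exponent q satisfies 1/p + 1/q = 1.
p = 11, so q = 11/(11 - 1) = 1.1
|y|^q = 6.2818^1.1 = 7.5491
f*(6.2818) = 7.5491 / 1.1 = 6.8628


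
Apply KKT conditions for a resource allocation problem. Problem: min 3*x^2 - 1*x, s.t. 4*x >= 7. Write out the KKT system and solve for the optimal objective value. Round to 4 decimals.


Step 1: Try lambda = 0 (constraint inactive).
x_unc = 1/(2*3) = 0.1667
Check: 4*0.1667 = 0.6668 < 7 -- violated!
Step 2: Constraint must be active: 4*x = 7
x* = 7/4 = 1.75
lambda = (2*3*1.75 - 1)/4 = 2.375
Step 3: Compute optimal value.
f(x*) = 3*1.75^2 - 1*1.75 = 7.4375


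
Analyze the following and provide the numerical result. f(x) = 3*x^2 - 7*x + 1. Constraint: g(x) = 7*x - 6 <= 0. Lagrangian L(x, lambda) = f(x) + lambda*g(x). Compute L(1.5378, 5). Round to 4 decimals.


Step 1: Evaluate f(x).
f(1.5378) = 3*1.5378^2 - 7*1.5378 + 1 = -2.6701
Step 2: Evaluate g(x).
g(1.5378) = 7*1.5378 - 6 = 4.7646
Step 3: Compute Lagrangian.
L = -2.6701 + 5*4.7646 = 21.1529


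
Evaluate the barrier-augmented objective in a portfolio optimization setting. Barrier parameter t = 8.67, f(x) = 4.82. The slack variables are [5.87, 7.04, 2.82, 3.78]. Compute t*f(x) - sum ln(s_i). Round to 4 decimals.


Step 1: Compute log-barrier.
ln values: [1.7699, 1.9516, 1.0367, 1.3297]
phi = -(1.7699 + 1.9516 + 1.0367 + 1.3297) = -6.0879
Step 2: Compute augmented objective.
t*f(x) = 8.67*4.82 = 41.7894
Total = 41.7894 - 6.0879 = 35.7015


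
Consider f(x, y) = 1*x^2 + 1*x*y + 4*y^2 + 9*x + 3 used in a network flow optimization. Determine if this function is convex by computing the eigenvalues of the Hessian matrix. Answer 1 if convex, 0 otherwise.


The Hessian of f(x,y) = 1*x^2 + 1*x*y + 4*y^2 + 9*x + 3 is:
H = [[2, 1], [1, 8]]
Trace = 2 + 8 = 10
Determinant = 2*8 - (1)^2 = 15
Discriminant = (10)^2 - 4*15 = 40.0
Eigenvalues: lambda_1 = 1.8377, lambda_2 = 8.1623
The function is convex.

1


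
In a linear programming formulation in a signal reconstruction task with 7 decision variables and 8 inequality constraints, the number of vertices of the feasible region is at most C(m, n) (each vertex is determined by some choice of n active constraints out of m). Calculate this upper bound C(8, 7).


Each vertex corresponds to some choice of n active constraints out of m, so the number of vertices is at most C(m, n) = m! / (n!(m-n)!).
m = 8, n = 7
Numerator: 8 * 7 * 6 * 5 * 4 * 3 * 2
Denominator: 7! = 5040
C(8, 7) = 8


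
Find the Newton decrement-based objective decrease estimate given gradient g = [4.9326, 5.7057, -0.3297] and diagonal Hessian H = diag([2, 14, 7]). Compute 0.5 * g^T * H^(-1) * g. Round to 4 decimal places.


Step 1: H is diagonal, so H^(-1) * g = [2.4663, 0.4076, -0.0471].
Step 2: g^T H^(-1) g = sum_i g_i^2 / H_ii
  = (4.9326)^2/2 + (5.7057)^2/14 + (-0.3297)^2/7
  = 12.1653 + 2.3254 + 0.0155 = 14.5062
Step 3: Objective decrease = 0.5 * g^T H^(-1) g = 7.2531


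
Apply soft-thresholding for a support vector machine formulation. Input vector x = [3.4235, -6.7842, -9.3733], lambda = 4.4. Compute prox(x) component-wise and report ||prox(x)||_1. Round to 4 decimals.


Soft-thresholding with lambda = 4.4:
prox(3.4235) = sign(3.4235)*max(|3.4235| - 4.4, 0) = 0.0
prox(-6.7842) = sign(-6.7842)*max(|-6.7842| - 4.4, 0) = -2.3842
prox(-9.3733) = sign(-9.3733)*max(|-9.3733| - 4.4, 0) = -4.9733
prox(x) = [0.0, -2.3842, -4.9733]
||prox(x)||_1 = 0.0 + 2.3842 + 4.9733 = 7.3575


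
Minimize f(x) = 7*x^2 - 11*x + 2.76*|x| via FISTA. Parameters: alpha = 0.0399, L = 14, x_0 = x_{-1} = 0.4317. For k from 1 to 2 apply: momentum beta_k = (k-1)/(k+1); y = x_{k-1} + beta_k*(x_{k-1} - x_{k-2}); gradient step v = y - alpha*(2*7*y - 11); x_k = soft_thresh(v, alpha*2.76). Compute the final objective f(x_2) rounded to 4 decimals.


FISTA on f(x) = 7*x^2 - 11*x + 2.76*|x|
L = 14, alpha = 0.0399
Iteration 1: beta = 0.0, y = 0.4317 + 0.0*(0.4317 - 0.4317) = 0.4317
  grad(y) = -4.9562, v = y - alpha*grad = 0.6295
  prox(v) = soft_thresh(0.6295, 0.1101) = 0.5193
Iteration 2: beta = 0.3333, y = 0.5193 + 0.3333*(0.5193 - 0.4317) = 0.5485
  grad(y) = -3.3205, v = y - alpha*grad = 0.681
  prox(v) = soft_thresh(0.681, 0.1101) = 0.5709
f(x_2) = 7*0.5709^2 - 11*0.5709 + 2.76*|0.5709| = -2.4227


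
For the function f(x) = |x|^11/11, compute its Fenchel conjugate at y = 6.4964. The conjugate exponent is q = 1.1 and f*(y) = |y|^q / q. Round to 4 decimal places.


The conjugate exponent q satisfies 1/p + 1/q = 1.
p = 11, so q = 11/(11 - 1) = 1.1
|y|^q = 6.4964^1.1 = 7.8332
f*(6.4964) = 7.8332 / 1.1 = 7.1211


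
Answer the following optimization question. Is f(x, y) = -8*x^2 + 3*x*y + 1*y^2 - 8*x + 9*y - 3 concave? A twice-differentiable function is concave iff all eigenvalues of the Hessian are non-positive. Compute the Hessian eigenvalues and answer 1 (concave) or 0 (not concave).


The Hessian of f(x,y) = -8*x^2 + 3*x*y + 1*y^2 - 8*x + 9*y - 3 is:
H = [[-16, 3], [3, 2]]
Trace = -16 + 2 = -14
Determinant = -16*2 - (3)^2 = -41
Discriminant = (-14)^2 - 4*-41 = 360.0
Eigenvalues: lambda_1 = -16.4868, lambda_2 = 2.4868
The function is not concave.

0


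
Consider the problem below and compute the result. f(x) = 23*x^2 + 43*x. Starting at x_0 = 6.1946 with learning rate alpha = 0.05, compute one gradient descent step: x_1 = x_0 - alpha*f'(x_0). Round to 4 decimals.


We compute the gradient at x_0 and apply the update.
f'(x) = 46*x + 43
f'(6.1946) = 46*6.1946 + 43 = 327.9516
x_1 = 6.1946 - 0.05*327.9516 = -10.203


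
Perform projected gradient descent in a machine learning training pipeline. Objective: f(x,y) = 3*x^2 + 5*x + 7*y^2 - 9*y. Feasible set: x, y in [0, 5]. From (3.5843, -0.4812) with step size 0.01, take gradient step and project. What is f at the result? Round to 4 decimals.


Step 1: Compute gradient at (3.5843, -0.4812).
grad_x = 2*3*3.5843 + 5 = 26.5058
grad_y = 2*7*-0.4812 - 9 = -15.7368
Step 2: Gradient step.
x_raw = 3.5843 - 0.01*26.5058 = 3.3192
y_raw = -0.4812 - 0.01*-15.7368 = -0.3238
Step 3: Project onto [0, 5].
x_proj = clip(3.3192) = 3.3192
y_proj = clip(-0.3238) = 0.0
Step 4: Evaluate f.
f(3.3192, 0.0) = 49.6483


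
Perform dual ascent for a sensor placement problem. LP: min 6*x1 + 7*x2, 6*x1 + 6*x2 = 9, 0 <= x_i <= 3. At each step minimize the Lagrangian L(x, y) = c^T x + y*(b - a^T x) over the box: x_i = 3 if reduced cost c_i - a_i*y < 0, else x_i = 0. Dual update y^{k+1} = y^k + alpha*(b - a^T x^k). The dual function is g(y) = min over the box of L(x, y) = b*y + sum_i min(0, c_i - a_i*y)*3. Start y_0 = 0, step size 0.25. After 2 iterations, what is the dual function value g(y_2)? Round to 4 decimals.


Dual ascent for LP: min 6*x1 + 7*x2, 6*x1 + 6*x2 = 9, 0 <= x_i <= 3
Step 1: y^k = 0.0, reduced costs: (6.0, 7.0)
  x^k = (0.0, 0.0), subgradient = b - a^T x = 9.0
  y^{k+1} = 0.0 + 0.25*9.0 = 2.25
Step 2: y^k = 2.25, reduced costs: (-7.5, -6.5)
  x^k = (3.0, 3.0), subgradient = b - a^T x = -27.0
  y^{k+1} = 2.25 + 0.25*-27.0 = -4.5
Dual objective at y_2 = -4.5: reduced costs (33.0, 34.0), box minimizer x = (0.0, 0.0)
g(y_2) = b*y + (c1 - a1*y)*x1 + (c2 - a2*y)*x2 = 9*(-4.5) + 33.0*0.0 + 34.0*0.0 = -40.5 + 0.0 + 0.0 = -40.5


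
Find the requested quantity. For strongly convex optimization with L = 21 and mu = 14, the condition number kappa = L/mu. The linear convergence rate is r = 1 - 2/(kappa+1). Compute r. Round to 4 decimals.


Step 1: Compute the condition number.
kappa = L/mu = 21/14 = 1.5
Step 2: Compute the convergence rate.
r = 1 - 2/(kappa + 1) = 1 - 2*mu/(L + mu) = (L - mu)/(L + mu) = 7/35 = 0.2


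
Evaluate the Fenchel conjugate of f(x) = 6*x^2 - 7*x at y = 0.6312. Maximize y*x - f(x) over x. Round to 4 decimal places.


f*(y) = sup_x {y*x - a*x^2 - b*x} = sup_x {(y-b)*x - a*x^2}
FOC: (y - b) - 2a*x = 0 => x* = (y - b)/(2a)
x* = (0.6312 + 7)/(2*6) = 0.6359
f*(0.6312) = (y-b)^2/(4a) = (0.6312 + 7)^2/(4*6)
= 58.2352/24 = 2.4265


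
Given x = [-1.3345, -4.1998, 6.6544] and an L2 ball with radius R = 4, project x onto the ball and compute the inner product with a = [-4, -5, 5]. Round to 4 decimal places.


Step 1: Compute ||x|| (intermediates to 6 decimals).
||x|| = sqrt((-1.3345)^2 + (-4.1998)^2 + 6.6544^2) = 7.981244
Step 2: Project.
Since ||x|| > R, scale = R/||x|| = 4/7.981244 = 0.501175, proj(x) = scale * x
proj(x) = [-0.668818, -2.104835, 3.335019]
Step 3: Dot product.
a^T * proj(x) = -4*(-0.668818) - 5*(-2.104835) + 5*3.335019 = 29.8745


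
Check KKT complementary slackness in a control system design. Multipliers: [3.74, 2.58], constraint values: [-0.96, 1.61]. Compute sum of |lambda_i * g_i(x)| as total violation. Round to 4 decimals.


KKT complementary slackness check:
lambda_1 * g_1 = 3.74 * -0.96 = -3.5904
lambda_2 * g_2 = 2.58 * 1.61 = 4.1538
Total violation = 3.5904 + 4.1538 = 7.7442


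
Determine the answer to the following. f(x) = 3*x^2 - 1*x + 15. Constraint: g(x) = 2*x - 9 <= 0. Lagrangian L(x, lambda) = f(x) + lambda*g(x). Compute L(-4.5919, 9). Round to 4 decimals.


Step 1: Evaluate f(x).
f(-4.5919) = 3*(-4.5919)^2 - 1*(-4.5919) + 15 = 82.8485
Step 2: Evaluate g(x).
g(-4.5919) = 2*-4.5919 - 9 = -18.1838
Step 3: Compute Lagrangian.
L = 82.8485 + 9*-18.1838 = -80.8057


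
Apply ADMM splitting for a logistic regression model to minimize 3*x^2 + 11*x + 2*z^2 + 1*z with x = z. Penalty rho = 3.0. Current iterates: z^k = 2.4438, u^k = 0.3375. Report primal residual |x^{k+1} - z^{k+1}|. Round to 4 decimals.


ADMM iteration with rho = 3.0, z^k = 2.4438, u^k = 0.3375
Step 1: x-update.
Minimize 3*x^2 + 11*x + (3.0/2)*(x - 2.4438 + 0.3375)^2
FOC: (2*3 + 3.0)*x = -11 + 3.0*(2.4438 - 0.3375)
x^{k+1} = -0.5201
Step 2: z-update.
Minimize 2*z^2 + 1*z + (3.0/2)*(-0.5201 - z + 0.3375)^2
FOC: (2*2 + 3.0)*z = -1 + 3.0*(-0.5201 + 0.3375)
z^{k+1} = -0.2211
Step 3: u-update.
u^{k+1} = 0.3375 - 0.5201 + 0.2211 = 0.0385
Step 4: Primal residual = |-0.5201 + 0.2211| = 0.299


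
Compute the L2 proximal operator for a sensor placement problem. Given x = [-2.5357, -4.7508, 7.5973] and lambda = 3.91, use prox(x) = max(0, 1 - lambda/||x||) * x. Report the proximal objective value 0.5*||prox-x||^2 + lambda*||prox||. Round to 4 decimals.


Step 1: Compute ||x||.
||x|| = 9.3123
Step 2: Compute scaling factor.
scale = max(0, 1 - 3.91/9.3123) = 0.5801
Step 3: prox(x) = [-1.471, -2.7561, 4.4074]
||prox(x)|| = 5.4023
Step 4: Proximal objective.
0.5*||prox-x||^2 = 7.6441
lambda*||prox|| = 21.123
Total = 28.767


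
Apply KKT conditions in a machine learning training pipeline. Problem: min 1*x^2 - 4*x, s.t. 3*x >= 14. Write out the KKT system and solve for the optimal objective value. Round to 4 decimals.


Step 1: Try lambda = 0 (constraint inactive).
x_unc = 4/(2*1) = 2.0
Check: 3*2.0 = 6.0 < 14 -- violated!
Step 2: Constraint must be active: 3*x = 14
x* = 14/3 = 4.6667 (rounded; the exact value 14/3 is used below)
lambda = (2*1*(14/3) - 4)/3 = 1.7778
Step 3: Compute optimal value.
f(x*) = 1*(14/3)^2 - 4*(14/3) = 3.1111


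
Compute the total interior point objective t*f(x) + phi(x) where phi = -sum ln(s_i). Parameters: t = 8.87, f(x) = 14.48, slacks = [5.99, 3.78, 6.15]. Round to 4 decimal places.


Step 1: Compute log-barrier.
ln values: [1.7901, 1.3297, 1.8165]
phi = -(1.7901 + 1.3297 + 1.8165) = -4.9363
Step 2: Compute augmented objective.
t*f(x) = 8.87*14.48 = 128.4376
Total = 128.4376 - 4.9363 = 123.5013


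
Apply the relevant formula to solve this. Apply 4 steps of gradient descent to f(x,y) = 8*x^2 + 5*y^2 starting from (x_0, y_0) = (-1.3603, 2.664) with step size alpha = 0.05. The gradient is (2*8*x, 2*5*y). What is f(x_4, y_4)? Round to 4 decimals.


Gradient descent on f(x,y) = 8*x^2 + 5*y^2.
Starting point: (-1.3603, 2.664), alpha = 0.05
Step 1: grad_x = 2*8*-1.3603 = -21.7648, grad_y = 2*5*2.664 = 26.64
  x_1 = -1.3603 - 0.05*-21.7648 = -0.2721
  y_1 = 2.664 - 0.05*26.64 = 1.332
Step 2: grad_x = 2*8*-0.2721 = -4.353, grad_y = 2*5*1.332 = 13.32
  x_2 = -0.2721 - 0.05*-4.353 = -0.0544
  y_2 = 1.332 - 0.05*13.32 = 0.666
Step 3: grad_x = 2*8*-0.0544 = -0.8706, grad_y = 2*5*0.666 = 6.66
  x_3 = -0.0544 - 0.05*-0.8706 = -0.0109
  y_3 = 0.666 - 0.05*6.66 = 0.333
Step 4: grad_x = 2*8*-0.0109 = -0.1741, grad_y = 2*5*0.333 = 3.33
  x_4 = -0.0109 - 0.05*-0.1741 = -0.0022
  y_4 = 0.333 - 0.05*3.33 = 0.1665
f(-0.0022, 0.1665) = 8*(-0.0022)^2 + 5*0.1665^2 = 0.1386


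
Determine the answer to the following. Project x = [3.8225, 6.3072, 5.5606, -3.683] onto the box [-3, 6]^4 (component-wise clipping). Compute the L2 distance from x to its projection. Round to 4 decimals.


Project each component onto [-3, 6].
clip(3.8225) = 3.8225, clip(6.3072) = 6.0, clip(5.5606) = 5.5606, clip(-3.683) = -3.0
Projection = [3.8225, 6.0, 5.5606, -3.0]
Squared diffs: [0.0, 0.0944, 0.0, 0.4665]
Distance = sqrt(0.5609) = 0.7489


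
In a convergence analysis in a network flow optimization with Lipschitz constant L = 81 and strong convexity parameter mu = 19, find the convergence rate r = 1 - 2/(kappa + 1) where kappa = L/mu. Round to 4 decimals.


Step 1: Compute the condition number.
kappa = L/mu = 81/19 = 4.2632
Step 2: Compute the convergence rate.
r = 1 - 2/(kappa + 1) = 1 - 2*mu/(L + mu) = (L - mu)/(L + mu) = 62/100 = 0.62


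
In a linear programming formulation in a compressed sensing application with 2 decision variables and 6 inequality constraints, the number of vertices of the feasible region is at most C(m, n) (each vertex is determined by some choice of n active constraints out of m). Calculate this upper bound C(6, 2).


Each vertex corresponds to some choice of n active constraints out of m, so the number of vertices is at most C(m, n) = m! / (n!(m-n)!).
m = 6, n = 2
Numerator: 6 * 5
Denominator: 2! = 2
C(6, 2) = 15


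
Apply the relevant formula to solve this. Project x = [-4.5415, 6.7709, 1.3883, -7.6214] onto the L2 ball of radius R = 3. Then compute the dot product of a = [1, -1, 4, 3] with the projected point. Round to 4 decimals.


Step 1: Compute ||x|| (intermediates to 6 decimals).
||x|| = sqrt((-4.5415)^2 + 6.7709^2 + 1.3883^2 + (-7.6214)^2) = 11.246485
Step 2: Project.
Since ||x|| > R, scale = R/||x|| = 3/11.246485 = 0.26675, proj(x) = scale * x
proj(x) = [-1.211445, 1.806138, 0.370329, -2.033008]
Step 3: Dot product.
a^T * proj(x) = 1*(-1.211445) - 1*1.806138 + 4*0.370329 + 3*(-2.033008) = -7.6353


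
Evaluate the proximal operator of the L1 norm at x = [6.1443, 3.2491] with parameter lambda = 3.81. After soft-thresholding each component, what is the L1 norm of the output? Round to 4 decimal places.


Soft-thresholding with lambda = 3.81:
prox(6.1443) = sign(6.1443)*max(|6.1443| - 3.81, 0) = 2.3343
prox(3.2491) = sign(3.2491)*max(|3.2491| - 3.81, 0) = 0.0
prox(x) = [2.3343, 0.0]
||prox(x)||_1 = 2.3343 + 0.0 = 2.3343


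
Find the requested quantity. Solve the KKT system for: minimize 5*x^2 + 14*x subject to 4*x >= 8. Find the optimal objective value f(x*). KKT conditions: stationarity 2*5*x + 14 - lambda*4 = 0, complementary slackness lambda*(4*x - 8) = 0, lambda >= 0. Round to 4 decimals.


Step 1: Try lambda = 0 (constraint inactive).
x_unc = -14/(2*5) = -1.4
Check: 4*-1.4 = -5.6 < 8 -- violated!
Step 2: Constraint must be active: 4*x = 8
x* = 8/4 = 2.0
lambda = (2*5*2.0 + 14)/4 = 8.5
Step 3: Compute optimal value.
f(x*) = 5*2.0^2 + 14*2.0 = 48.0


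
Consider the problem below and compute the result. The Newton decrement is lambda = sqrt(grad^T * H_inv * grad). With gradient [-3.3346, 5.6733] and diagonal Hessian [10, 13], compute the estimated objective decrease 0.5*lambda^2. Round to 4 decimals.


Step 1: H is diagonal, so H^(-1) * g = [-0.3335, 0.4364].
Step 2: g^T H^(-1) g = sum_i g_i^2 / H_ii
  = (-3.3346)^2/10 + (5.6733)^2/13
  = 1.112 + 2.4759 = 3.5878
Step 3: Objective decrease = 0.5 * g^T H^(-1) g = 1.7939


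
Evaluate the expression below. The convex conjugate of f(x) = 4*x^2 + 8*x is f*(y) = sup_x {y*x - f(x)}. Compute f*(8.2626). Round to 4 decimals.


f*(y) = sup_x {y*x - a*x^2 - b*x} = sup_x {(y-b)*x - a*x^2}
FOC: (y - b) - 2a*x = 0 => x* = (y - b)/(2a)
x* = (8.2626 - 8)/(2*4) = 0.0328
f*(8.2626) = (y-b)^2/(4a) = (8.2626 - 8)^2/(4*4)
= 0.069/16 = 0.0043


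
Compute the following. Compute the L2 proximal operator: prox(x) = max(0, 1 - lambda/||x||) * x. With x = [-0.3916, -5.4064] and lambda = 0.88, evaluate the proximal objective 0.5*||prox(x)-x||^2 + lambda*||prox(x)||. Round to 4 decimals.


Step 1: Compute ||x||.
||x|| = 5.4206
Step 2: Compute scaling factor.
scale = max(0, 1 - 0.88/5.4206) = 0.8377
Step 3: prox(x) = [-0.328, -4.5287]
||prox(x)|| = 4.5406
Step 4: Proximal objective.
0.5*||prox-x||^2 = 0.3872
lambda*||prox|| = 3.9957
Total = 4.3829


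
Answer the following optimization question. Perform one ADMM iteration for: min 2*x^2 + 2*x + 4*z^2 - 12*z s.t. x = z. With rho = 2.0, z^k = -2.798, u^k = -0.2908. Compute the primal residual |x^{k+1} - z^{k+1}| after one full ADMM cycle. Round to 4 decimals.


ADMM iteration with rho = 2.0, z^k = -2.798, u^k = -0.2908
Step 1: x-update.
Minimize 2*x^2 + 2*x + (2.0/2)*(x + 2.798 - 0.2908)^2
FOC: (2*2 + 2.0)*x = -2 + 2.0*(-2.798 + 0.2908)
x^{k+1} = -1.1691
Step 2: z-update.
Minimize 4*z^2 - 12*z + (2.0/2)*(-1.1691 - z - 0.2908)^2
FOC: (2*4 + 2.0)*z = 12 + 2.0*(-1.1691 - 0.2908)
z^{k+1} = 0.908
Step 3: u-update.
u^{k+1} = -0.2908 - 1.1691 - 0.908 = -2.3679
Step 4: Primal residual = |-1.1691 - 0.908| = 2.0771


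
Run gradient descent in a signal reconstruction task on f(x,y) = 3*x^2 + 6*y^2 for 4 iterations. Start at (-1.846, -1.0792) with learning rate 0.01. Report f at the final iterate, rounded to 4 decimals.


Gradient descent on f(x,y) = 3*x^2 + 6*y^2.
Starting point: (-1.846, -1.0792), alpha = 0.01
Step 1: grad_x = 2*3*-1.846 = -11.076, grad_y = 2*6*-1.0792 = -12.9504
  x_1 = -1.846 - 0.01*-11.076 = -1.7352
  y_1 = -1.0792 - 0.01*-12.9504 = -0.9497
Step 2: grad_x = 2*3*-1.7352 = -10.4114, grad_y = 2*6*-0.9497 = -11.3964
  x_2 = -1.7352 - 0.01*-10.4114 = -1.6311
  y_2 = -0.9497 - 0.01*-11.3964 = -0.8357
Step 3: grad_x = 2*3*-1.6311 = -9.7868, grad_y = 2*6*-0.8357 = -10.0288
  x_3 = -1.6311 - 0.01*-9.7868 = -1.5333
  y_3 = -0.8357 - 0.01*-10.0288 = -0.7354
Step 4: grad_x = 2*3*-1.5333 = -9.1995, grad_y = 2*6*-0.7354 = -8.8253
  x_4 = -1.5333 - 0.01*-9.1995 = -1.4413
  y_4 = -0.7354 - 0.01*-8.8253 = -0.6472
f(-1.4413, -0.6472) = 3*(-1.4413)^2 + 6*(-0.6472)^2 = 8.7449


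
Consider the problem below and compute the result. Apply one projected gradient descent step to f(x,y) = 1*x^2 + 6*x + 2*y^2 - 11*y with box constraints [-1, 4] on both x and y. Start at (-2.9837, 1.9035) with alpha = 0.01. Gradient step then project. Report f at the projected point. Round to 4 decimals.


Step 1: Compute gradient at (-2.9837, 1.9035).
grad_x = 2*1*-2.9837 + 6 = 0.0326
grad_y = 2*2*1.9035 - 11 = -3.386
Step 2: Gradient step.
x_raw = -2.9837 - 0.01*0.0326 = -2.984
y_raw = 1.9035 - 0.01*-3.386 = 1.9374
Step 3: Project onto [-1, 4].
x_proj = clip(-2.984) = -1.0
y_proj = clip(1.9374) = 1.9374
Step 4: Evaluate f.
f(-1.0, 1.9374) = -18.8042


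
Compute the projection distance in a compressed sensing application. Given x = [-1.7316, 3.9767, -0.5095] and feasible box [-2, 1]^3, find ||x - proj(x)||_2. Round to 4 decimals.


Project each component onto [-2, 1].
clip(-1.7316) = -1.7316, clip(3.9767) = 1.0, clip(-0.5095) = -0.5095
Projection = [-1.7316, 1.0, -0.5095]
Squared diffs: [0.0, 8.8607, 0.0]
Distance = sqrt(8.8607) = 2.9767


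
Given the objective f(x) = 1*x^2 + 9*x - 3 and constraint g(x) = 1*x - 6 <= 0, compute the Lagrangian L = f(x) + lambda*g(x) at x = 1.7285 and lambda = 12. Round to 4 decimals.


Step 1: Evaluate f(x).
f(1.7285) = 1*1.7285^2 + 9*1.7285 - 3 = 15.5442
Step 2: Evaluate g(x).
g(1.7285) = 1*1.7285 - 6 = -4.2715
Step 3: Compute Lagrangian.
L = 15.5442 + 12*-4.2715 = -35.7138


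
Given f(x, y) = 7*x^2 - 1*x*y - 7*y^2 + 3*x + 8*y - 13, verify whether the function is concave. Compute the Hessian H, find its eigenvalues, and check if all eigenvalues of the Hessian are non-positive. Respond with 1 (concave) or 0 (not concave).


The Hessian of f(x,y) = 7*x^2 - 1*x*y - 7*y^2 + 3*x + 8*y - 13 is:
H = [[14, -1], [-1, -14]]
Trace = 14 - 14 = 0
Determinant = 14*-14 - (-1)^2 = -197
Discriminant = (0)^2 - 4*-197 = 788.0
Eigenvalues: lambda_1 = -14.0357, lambda_2 = 14.0357
The function is not concave.

0


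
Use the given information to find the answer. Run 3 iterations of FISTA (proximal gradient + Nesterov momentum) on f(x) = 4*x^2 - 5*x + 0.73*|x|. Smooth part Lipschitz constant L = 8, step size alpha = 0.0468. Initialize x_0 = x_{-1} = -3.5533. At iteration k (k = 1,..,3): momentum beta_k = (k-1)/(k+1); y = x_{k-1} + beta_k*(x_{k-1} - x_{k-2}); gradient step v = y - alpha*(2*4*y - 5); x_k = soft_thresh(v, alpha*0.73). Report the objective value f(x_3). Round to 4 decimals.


FISTA on f(x) = 4*x^2 - 5*x + 0.73*|x|
L = 8, alpha = 0.0468
Iteration 1: beta = 0.0, y = -3.5533 + 0.0*(-3.5533 + 3.5533) = -3.5533
  grad(y) = -33.4264, v = y - alpha*grad = -1.9889
  prox(v) = soft_thresh(-1.9889, 0.0342) = -1.9548
Iteration 2: beta = 0.3333, y = -1.9548 + 0.3333*(-1.9548 + 3.5533) = -1.4219
  grad(y) = -16.3755, v = y - alpha*grad = -0.6556
  prox(v) = soft_thresh(-0.6556, 0.0342) = -0.6214
Iteration 3: beta = 0.5, y = -0.6214 + 0.5*(-0.6214 + 1.9548) = 0.0453
  grad(y) = -4.6377, v = y - alpha*grad = 0.2623
  prox(v) = soft_thresh(0.2623, 0.0342) = 0.2282
f(x_3) = 4*0.2282^2 - 5*0.2282 + 0.73*|0.2282| = -0.766


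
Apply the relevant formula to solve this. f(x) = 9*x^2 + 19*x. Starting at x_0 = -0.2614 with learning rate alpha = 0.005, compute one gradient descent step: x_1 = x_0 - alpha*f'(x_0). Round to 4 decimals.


We compute the gradient at x_0 and apply the update.
f'(x) = 18*x + 19
f'(-0.2614) = 18*-0.2614 + 19 = 14.2948
x_1 = -0.2614 - 0.005*14.2948 = -0.3329


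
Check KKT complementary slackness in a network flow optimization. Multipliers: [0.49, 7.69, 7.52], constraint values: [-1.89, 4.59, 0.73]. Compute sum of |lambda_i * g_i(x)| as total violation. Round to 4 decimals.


KKT complementary slackness check:
lambda_1 * g_1 = 0.49 * -1.89 = -0.9261
lambda_2 * g_2 = 7.69 * 4.59 = 35.2971
lambda_3 * g_3 = 7.52 * 0.73 = 5.4896
Total violation = 0.9261 + 35.2971 + 5.4896 = 41.7128


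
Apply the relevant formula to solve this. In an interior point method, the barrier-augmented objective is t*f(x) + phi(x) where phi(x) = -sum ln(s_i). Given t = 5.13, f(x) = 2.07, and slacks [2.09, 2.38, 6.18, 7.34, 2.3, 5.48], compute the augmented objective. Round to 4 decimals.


Step 1: Compute log-barrier.
ln values: [0.7372, 0.8671, 1.8213, 1.9933, 0.8329, 1.7011]
phi = -(0.7372 + 0.8671 + 1.8213 + 1.9933 + 0.8329 + 1.7011) = -7.9529
Step 2: Compute augmented objective.
t*f(x) = 5.13*2.07 = 10.6191
Total = 10.6191 - 7.9529 = 2.6662


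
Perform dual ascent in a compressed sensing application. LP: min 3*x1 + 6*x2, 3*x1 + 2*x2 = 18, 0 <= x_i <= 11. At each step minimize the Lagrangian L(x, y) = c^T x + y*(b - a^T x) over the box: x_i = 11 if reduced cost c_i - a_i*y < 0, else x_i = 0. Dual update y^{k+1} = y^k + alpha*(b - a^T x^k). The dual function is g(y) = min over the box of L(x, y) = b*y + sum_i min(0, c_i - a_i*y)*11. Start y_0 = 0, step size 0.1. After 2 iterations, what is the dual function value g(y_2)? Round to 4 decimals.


Dual ascent for LP: min 3*x1 + 6*x2, 3*x1 + 2*x2 = 18, 0 <= x_i <= 11
Step 1: y^k = 0.0, reduced costs: (3.0, 6.0)
  x^k = (0.0, 0.0), subgradient = b - a^T x = 18.0
  y^{k+1} = 0.0 + 0.1*18.0 = 1.8
Step 2: y^k = 1.8, reduced costs: (-2.4, 2.4)
  x^k = (11.0, 0.0), subgradient = b - a^T x = -15.0
  y^{k+1} = 1.8 + 0.1*-15.0 = 0.3
Dual objective at y_2 = 0.3: reduced costs (2.1, 5.4), box minimizer x = (0.0, 0.0)
g(y_2) = b*y + (c1 - a1*y)*x1 + (c2 - a2*y)*x2 = 18*0.3 + 2.1*0.0 + 5.4*0.0 = 5.4 + 0.0 + 0.0 = 5.4


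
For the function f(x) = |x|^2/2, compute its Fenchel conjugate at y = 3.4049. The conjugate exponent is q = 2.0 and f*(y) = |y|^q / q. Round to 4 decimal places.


The conjugate exponent q satisfies 1/p + 1/q = 1.
p = 2, so q = 2/(2 - 1) = 2.0
|y|^q = 3.4049^2.0 = 11.5933
f*(3.4049) = 11.5933 / 2.0 = 5.7967


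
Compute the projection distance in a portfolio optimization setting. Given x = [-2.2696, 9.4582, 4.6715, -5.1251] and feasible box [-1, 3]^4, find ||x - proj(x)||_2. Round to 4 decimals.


Project each component onto [-1, 3].
clip(-2.2696) = -1.0, clip(9.4582) = 3.0, clip(4.6715) = 3.0, clip(-5.1251) = -1.0
Projection = [-1.0, 3.0, 3.0, -1.0]
Squared diffs: [1.6119, 41.7083, 2.7939, 17.0165]
Distance = sqrt(63.1306) = 7.9455


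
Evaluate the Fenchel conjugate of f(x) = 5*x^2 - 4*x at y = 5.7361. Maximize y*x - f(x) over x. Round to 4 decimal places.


f*(y) = sup_x {y*x - a*x^2 - b*x} = sup_x {(y-b)*x - a*x^2}
FOC: (y - b) - 2a*x = 0 => x* = (y - b)/(2a)
x* = (5.7361 + 4)/(2*5) = 0.9736
f*(5.7361) = (y-b)^2/(4a) = (5.7361 + 4)^2/(4*5)
= 94.7916/20 = 4.7396


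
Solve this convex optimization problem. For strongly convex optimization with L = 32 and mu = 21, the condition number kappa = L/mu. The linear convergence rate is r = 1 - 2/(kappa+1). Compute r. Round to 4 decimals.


Step 1: Compute the condition number.
kappa = L/mu = 32/21 = 1.5238
Step 2: Compute the convergence rate.
r = 1 - 2/(kappa + 1) = 1 - 2*mu/(L + mu) = (L - mu)/(L + mu) = 11/53 = 0.2075


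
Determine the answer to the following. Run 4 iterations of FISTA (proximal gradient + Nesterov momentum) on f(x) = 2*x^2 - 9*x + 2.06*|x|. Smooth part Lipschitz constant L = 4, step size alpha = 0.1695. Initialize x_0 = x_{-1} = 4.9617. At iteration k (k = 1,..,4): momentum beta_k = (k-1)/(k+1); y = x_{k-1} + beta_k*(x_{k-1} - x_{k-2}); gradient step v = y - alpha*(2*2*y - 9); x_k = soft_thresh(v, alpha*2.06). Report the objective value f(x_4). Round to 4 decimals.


FISTA on f(x) = 2*x^2 - 9*x + 2.06*|x|
L = 4, alpha = 0.1695
Iteration 1: beta = 0.0, y = 4.9617 + 0.0*(4.9617 - 4.9617) = 4.9617
  grad(y) = 10.8468, v = y - alpha*grad = 3.1232
  prox(v) = soft_thresh(3.1232, 0.3492) = 2.774
Iteration 2: beta = 0.3333, y = 2.774 + 0.3333*(2.774 - 4.9617) = 2.0448
  grad(y) = -0.8209, v = y - alpha*grad = 2.1839
  prox(v) = soft_thresh(2.1839, 0.3492) = 1.8347
Iteration 3: beta = 0.5, y = 1.8347 + 0.5*(1.8347 - 2.774) = 1.3651
  grad(y) = -3.5395, v = y - alpha*grad = 1.9651
  prox(v) = soft_thresh(1.9651, 0.3492) = 1.6159
Iteration 4: beta = 0.6, y = 1.6159 + 0.6*(1.6159 - 1.8347) = 1.4846
  grad(y) = -3.0616, v = y - alpha*grad = 2.0035
  prox(v) = soft_thresh(2.0035, 0.3492) = 1.6544
f(x_4) = 2*1.6544^2 - 9*1.6544 + 2.06*|1.6544| = -6.0074


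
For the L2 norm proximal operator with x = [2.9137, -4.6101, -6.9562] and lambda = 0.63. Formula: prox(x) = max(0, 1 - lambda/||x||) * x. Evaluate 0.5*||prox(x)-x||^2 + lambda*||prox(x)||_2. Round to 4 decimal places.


Step 1: Compute ||x||.
||x|| = 8.8392
Step 2: Compute scaling factor.
scale = max(0, 1 - 0.63/8.8392) = 0.9287
Step 3: prox(x) = [2.706, -4.2815, -6.4604]
||prox(x)|| = 8.2092
Step 4: Proximal objective.
0.5*||prox-x||^2 = 0.1985
lambda*||prox|| = 5.1718
Total = 5.3702


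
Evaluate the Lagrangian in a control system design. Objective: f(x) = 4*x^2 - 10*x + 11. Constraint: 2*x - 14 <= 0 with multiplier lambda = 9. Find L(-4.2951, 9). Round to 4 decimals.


Step 1: Evaluate f(x).
f(-4.2951) = 4*(-4.2951)^2 - 10*(-4.2951) + 11 = 127.7425
Step 2: Evaluate g(x).
g(-4.2951) = 2*-4.2951 - 14 = -22.5902
Step 3: Compute Lagrangian.
L = 127.7425 + 9*-22.5902 = -75.5693


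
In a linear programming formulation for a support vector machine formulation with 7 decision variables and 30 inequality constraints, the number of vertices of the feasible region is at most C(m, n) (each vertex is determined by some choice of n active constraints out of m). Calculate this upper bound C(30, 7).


Each vertex corresponds to some choice of n active constraints out of m, so the number of vertices is at most C(m, n) = m! / (n!(m-n)!).
m = 30, n = 7
Numerator: 30 * 29 * 28 * 27 * 26 * 25 * 24
Denominator: 7! = 5040
C(30, 7) = 2035800


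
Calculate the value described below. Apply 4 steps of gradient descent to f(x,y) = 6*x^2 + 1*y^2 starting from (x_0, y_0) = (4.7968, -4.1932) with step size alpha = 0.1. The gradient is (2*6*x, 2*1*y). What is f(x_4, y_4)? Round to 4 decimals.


Gradient descent on f(x,y) = 6*x^2 + 1*y^2.
Starting point: (4.7968, -4.1932), alpha = 0.1
Step 1: grad_x = 2*6*4.7968 = 57.5616, grad_y = 2*1*-4.1932 = -8.3864
  x_1 = 4.7968 - 0.1*57.5616 = -0.9594
  y_1 = -4.1932 - 0.1*-8.3864 = -3.3546
Step 2: grad_x = 2*6*-0.9594 = -11.5123, grad_y = 2*1*-3.3546 = -6.7091
  x_2 = -0.9594 - 0.1*-11.5123 = 0.1919
  y_2 = -3.3546 - 0.1*-6.7091 = -2.6836
Step 3: grad_x = 2*6*0.1919 = 2.3025, grad_y = 2*1*-2.6836 = -5.3673
  x_3 = 0.1919 - 0.1*2.3025 = -0.0384
  y_3 = -2.6836 - 0.1*-5.3673 = -2.1469
Step 4: grad_x = 2*6*-0.0384 = -0.4605, grad_y = 2*1*-2.1469 = -4.2938
  x_4 = -0.0384 - 0.1*-0.4605 = 0.0077
  y_4 = -2.1469 - 0.1*-4.2938 = -1.7175
f(0.0077, -1.7175) = 6*0.0077^2 + 1*(-1.7175)^2 = 2.9503


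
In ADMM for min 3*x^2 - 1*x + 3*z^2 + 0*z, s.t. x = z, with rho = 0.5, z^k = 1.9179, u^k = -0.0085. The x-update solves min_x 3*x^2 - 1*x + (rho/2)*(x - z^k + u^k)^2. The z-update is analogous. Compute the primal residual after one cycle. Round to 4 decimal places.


ADMM iteration with rho = 0.5, z^k = 1.9179, u^k = -0.0085
Step 1: x-update.
Minimize 3*x^2 - 1*x + (0.5/2)*(x - 1.9179 - 0.0085)^2
FOC: (2*3 + 0.5)*x = 1 + 0.5*(1.9179 + 0.0085)
x^{k+1} = 0.302
Step 2: z-update.
Minimize 3*z^2 + 0*z + (0.5/2)*(0.302 - z - 0.0085)^2
FOC: (2*3 + 0.5)*z = 0 + 0.5*(0.302 - 0.0085)
z^{k+1} = 0.0226
Step 3: u-update.
u^{k+1} = -0.0085 + 0.302 - 0.0226 = 0.271
Step 4: Primal residual = |0.302 - 0.0226| = 0.2795


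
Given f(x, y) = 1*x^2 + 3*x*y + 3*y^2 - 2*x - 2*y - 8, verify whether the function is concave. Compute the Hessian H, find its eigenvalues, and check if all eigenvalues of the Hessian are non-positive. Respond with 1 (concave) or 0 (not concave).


The Hessian of f(x,y) = 1*x^2 + 3*x*y + 3*y^2 - 2*x - 2*y - 8 is:
H = [[2, 3], [3, 6]]
Trace = 2 + 6 = 8
Determinant = 2*6 - (3)^2 = 3
Discriminant = (8)^2 - 4*3 = 52.0
Eigenvalues: lambda_1 = 0.3944, lambda_2 = 7.6056
The function is not concave.

0


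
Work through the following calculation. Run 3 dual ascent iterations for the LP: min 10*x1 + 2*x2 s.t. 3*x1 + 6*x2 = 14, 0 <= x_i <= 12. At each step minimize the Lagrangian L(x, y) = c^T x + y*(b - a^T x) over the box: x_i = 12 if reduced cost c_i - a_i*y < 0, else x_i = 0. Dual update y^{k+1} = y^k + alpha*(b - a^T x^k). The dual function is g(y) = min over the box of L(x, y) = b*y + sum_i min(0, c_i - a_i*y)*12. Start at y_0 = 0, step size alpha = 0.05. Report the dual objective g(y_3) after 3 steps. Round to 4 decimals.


Dual ascent for LP: min 10*x1 + 2*x2, 3*x1 + 6*x2 = 14, 0 <= x_i <= 12
Step 1: y^k = 0.0, reduced costs: (10.0, 2.0)
  x^k = (0.0, 0.0), subgradient = b - a^T x = 14.0
  y^{k+1} = 0.0 + 0.05*14.0 = 0.7
Step 2: y^k = 0.7, reduced costs: (7.9, -2.2)
  x^k = (0.0, 12.0), subgradient = b - a^T x = -58.0
  y^{k+1} = 0.7 + 0.05*-58.0 = -2.2
Step 3: y^k = -2.2, reduced costs: (16.6, 15.2)
  x^k = (0.0, 0.0), subgradient = b - a^T x = 14.0
  y^{k+1} = -2.2 + 0.05*14.0 = -1.5
Dual objective at y_3 = -1.5: reduced costs (14.5, 11.0), box minimizer x = (0.0, 0.0)
g(y_3) = b*y + (c1 - a1*y)*x1 + (c2 - a2*y)*x2 = 14*(-1.5) + 14.5*0.0 + 11.0*0.0 = -21.0 + 0.0 + 0.0 = -21.0


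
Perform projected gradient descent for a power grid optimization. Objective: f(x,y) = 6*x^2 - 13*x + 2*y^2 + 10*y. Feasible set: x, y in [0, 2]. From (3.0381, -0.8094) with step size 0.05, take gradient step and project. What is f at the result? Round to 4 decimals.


Step 1: Compute gradient at (3.0381, -0.8094).
grad_x = 2*6*3.0381 - 13 = 23.4572
grad_y = 2*2*-0.8094 + 10 = 6.7624
Step 2: Gradient step.
x_raw = 3.0381 - 0.05*23.4572 = 1.8652
y_raw = -0.8094 - 0.05*6.7624 = -1.1475
Step 3: Project onto [0, 2].
x_proj = clip(1.8652) = 1.8652
y_proj = clip(-1.1475) = 0.0
Step 4: Evaluate f.
f(1.8652, 0.0) = -3.3734


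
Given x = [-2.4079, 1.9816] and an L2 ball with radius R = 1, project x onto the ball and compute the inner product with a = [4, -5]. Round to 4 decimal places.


Step 1: Compute ||x|| (intermediates to 6 decimals).
||x|| = sqrt((-2.4079)^2 + 1.9816^2) = 3.118448
Step 2: Project.
Since ||x|| > R, scale = R/||x|| = 1/3.118448 = 0.320672, proj(x) = scale * x
proj(x) = [-0.772146, 0.635444]
Step 3: Dot product.
a^T * proj(x) = 4*(-0.772146) - 5*0.635444 = -6.2658


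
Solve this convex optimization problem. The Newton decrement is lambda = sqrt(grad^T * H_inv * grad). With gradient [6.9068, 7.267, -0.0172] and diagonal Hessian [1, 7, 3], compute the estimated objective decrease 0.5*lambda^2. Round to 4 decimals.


Step 1: H is diagonal, so H^(-1) * g = [6.9068, 1.0381, -0.0057].
Step 2: g^T H^(-1) g = sum_i g_i^2 / H_ii
  = (6.9068)^2/1 + (7.267)^2/7 + (-0.0172)^2/3
  = 47.7039 + 7.5442 + 0.0001 = 55.2482
Step 3: Objective decrease = 0.5 * g^T H^(-1) g = 27.6241


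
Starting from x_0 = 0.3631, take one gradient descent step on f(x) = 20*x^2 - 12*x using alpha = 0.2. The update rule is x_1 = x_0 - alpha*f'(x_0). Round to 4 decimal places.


We compute the gradient at x_0 and apply the update.
f'(x) = 40*x - 12
f'(0.3631) = 40*0.3631 - 12 = 2.524
x_1 = 0.3631 - 0.2*2.524 = -0.1417


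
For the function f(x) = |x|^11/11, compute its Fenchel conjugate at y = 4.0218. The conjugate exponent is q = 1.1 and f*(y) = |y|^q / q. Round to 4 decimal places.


The conjugate exponent q satisfies 1/p + 1/q = 1.
p = 11, so q = 11/(11 - 1) = 1.1
|y|^q = 4.0218^1.1 = 4.6223
f*(4.0218) = 4.6223 / 1.1 = 4.2021


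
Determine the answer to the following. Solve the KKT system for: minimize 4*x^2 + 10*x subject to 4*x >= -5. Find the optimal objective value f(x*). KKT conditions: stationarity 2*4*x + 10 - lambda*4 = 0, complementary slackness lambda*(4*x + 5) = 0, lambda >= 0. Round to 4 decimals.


Step 1: Try lambda = 0 (constraint inactive).
Stationarity: 2*4*x + 10 = 0
x* = -10/(2*4) = -1.25
Check constraint: 4*-1.25 = -5.0 >= -5 -- satisfied.
Step 2: Compute optimal value.
f(x*) = 4*(-1.25)^2 + 10*(-1.25) = -6.25


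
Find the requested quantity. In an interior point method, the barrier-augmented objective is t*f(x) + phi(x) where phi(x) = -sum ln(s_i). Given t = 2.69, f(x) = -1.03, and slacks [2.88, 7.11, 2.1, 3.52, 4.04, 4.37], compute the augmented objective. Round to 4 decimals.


Step 1: Compute log-barrier.
ln values: [1.0578, 1.9615, 0.7419, 1.2585, 1.3962, 1.4748]
phi = -(1.0578 + 1.9615 + 0.7419 + 1.2585 + 1.3962 + 1.4748) = -7.8907
Step 2: Compute augmented objective.
t*f(x) = 2.69*-1.03 = -2.7707
Total = -2.7707 - 7.8907 = -10.6614


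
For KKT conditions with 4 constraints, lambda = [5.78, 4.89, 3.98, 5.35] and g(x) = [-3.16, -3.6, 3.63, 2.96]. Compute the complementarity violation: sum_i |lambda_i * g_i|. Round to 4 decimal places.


KKT complementary slackness check:
lambda_1 * g_1 = 5.78 * -3.16 = -18.2648
lambda_2 * g_2 = 4.89 * -3.6 = -17.604
lambda_3 * g_3 = 3.98 * 3.63 = 14.4474
lambda_4 * g_4 = 5.35 * 2.96 = 15.836
Total violation = 18.2648 + 17.604 + 14.4474 + 15.836 = 66.1522


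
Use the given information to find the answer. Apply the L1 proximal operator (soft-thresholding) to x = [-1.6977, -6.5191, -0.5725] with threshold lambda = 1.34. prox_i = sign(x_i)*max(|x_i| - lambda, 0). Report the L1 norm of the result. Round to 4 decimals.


Soft-thresholding with lambda = 1.34:
prox(-1.6977) = sign(-1.6977)*max(|-1.6977| - 1.34, 0) = -0.3577
prox(-6.5191) = sign(-6.5191)*max(|-6.5191| - 1.34, 0) = -5.1791
prox(-0.5725) = sign(-0.5725)*max(|-0.5725| - 1.34, 0) = 0.0
prox(x) = [-0.3577, -5.1791, 0.0]
||prox(x)||_1 = 0.3577 + 5.1791 + 0.0 = 5.5368


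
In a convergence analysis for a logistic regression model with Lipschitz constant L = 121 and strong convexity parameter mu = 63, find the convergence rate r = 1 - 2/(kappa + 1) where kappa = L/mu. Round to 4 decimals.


Step 1: Compute the condition number.
kappa = L/mu = 121/63 = 1.9206
Step 2: Compute the convergence rate.
r = 1 - 2/(kappa + 1) = 1 - 2*mu/(L + mu) = (L - mu)/(L + mu) = 58/184 = 0.3152


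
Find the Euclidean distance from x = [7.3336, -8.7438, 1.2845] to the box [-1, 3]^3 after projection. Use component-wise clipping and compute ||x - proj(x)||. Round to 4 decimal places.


Project each component onto [-1, 3].
clip(7.3336) = 3.0, clip(-8.7438) = -1.0, clip(1.2845) = 1.2845
Projection = [3.0, -1.0, 1.2845]
Squared diffs: [18.7801, 59.9664, 0.0]
Distance = sqrt(78.7465) = 8.8739


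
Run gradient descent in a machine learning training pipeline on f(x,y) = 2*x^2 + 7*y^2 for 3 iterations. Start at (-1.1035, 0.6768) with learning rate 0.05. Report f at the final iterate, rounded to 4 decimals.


Gradient descent on f(x,y) = 2*x^2 + 7*y^2.
Starting point: (-1.1035, 0.6768), alpha = 0.05
Step 1: grad_x = 2*2*-1.1035 = -4.414, grad_y = 2*7*0.6768 = 9.4752
  x_1 = -1.1035 - 0.05*-4.414 = -0.8828
  y_1 = 0.6768 - 0.05*9.4752 = 0.203
Step 2: grad_x = 2*2*-0.8828 = -3.5312, grad_y = 2*7*0.203 = 2.8426
  x_2 = -0.8828 - 0.05*-3.5312 = -0.7062
  y_2 = 0.203 - 0.05*2.8426 = 0.0609
Step 3: grad_x = 2*2*-0.7062 = -2.825, grad_y = 2*7*0.0609 = 0.8528
  x_3 = -0.7062 - 0.05*-2.825 = -0.565
  y_3 = 0.0609 - 0.05*0.8528 = 0.0183
f(-0.565, 0.0183) = 2*(-0.565)^2 + 7*0.0183^2 = 0.6408


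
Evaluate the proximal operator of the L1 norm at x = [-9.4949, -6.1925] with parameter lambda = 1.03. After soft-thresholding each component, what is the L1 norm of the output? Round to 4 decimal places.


Soft-thresholding with lambda = 1.03:
prox(-9.4949) = sign(-9.4949)*max(|-9.4949| - 1.03, 0) = -8.4649
prox(-6.1925) = sign(-6.1925)*max(|-6.1925| - 1.03, 0) = -5.1625
prox(x) = [-8.4649, -5.1625]
||prox(x)||_1 = 8.4649 + 5.1625 = 13.6274
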